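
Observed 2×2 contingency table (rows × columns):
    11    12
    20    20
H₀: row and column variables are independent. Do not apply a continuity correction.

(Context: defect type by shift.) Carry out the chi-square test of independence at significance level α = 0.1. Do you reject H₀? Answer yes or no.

reject H₀: no

Row totals [23, 40], col totals [31, 32], n=63
χ² = (11−11.32)²/11.32 + (12−11.68)²/11.68 + (20−19.68)²/19.68 + (20−20.32)²/20.32 = 0.0276
df = 1
p-value (upper-tail) = 0.86802
At α=0.1: p ≥ α → fail to reject H₀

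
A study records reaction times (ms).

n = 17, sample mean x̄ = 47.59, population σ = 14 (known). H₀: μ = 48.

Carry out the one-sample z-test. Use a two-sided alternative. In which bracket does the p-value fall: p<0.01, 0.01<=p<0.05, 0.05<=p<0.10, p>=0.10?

p-value bracket: p>=0.10

SE = σ/√n = 14/√17 = 3.3955
z = (x̄−μ₀)/SE = (47.59−48)/3.3955 = -0.1207
p-value (two-sided) = 0.90389
→ bracket: p>=0.10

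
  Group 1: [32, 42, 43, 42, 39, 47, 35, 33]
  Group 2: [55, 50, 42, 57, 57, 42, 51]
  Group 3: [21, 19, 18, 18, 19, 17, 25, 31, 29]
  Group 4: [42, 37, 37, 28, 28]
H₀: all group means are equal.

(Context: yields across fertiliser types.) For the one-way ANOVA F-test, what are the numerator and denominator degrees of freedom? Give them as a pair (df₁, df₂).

k = 4 groups, N = 29 total
df = (k−1, N−k) = (4−1, 29−4) = (3, 25)

degrees of freedom = [3, 25]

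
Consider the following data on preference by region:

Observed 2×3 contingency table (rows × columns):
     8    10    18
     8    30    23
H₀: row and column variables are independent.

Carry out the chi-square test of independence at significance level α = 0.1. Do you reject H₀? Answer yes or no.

reject H₀: no

Row totals [36, 61], col totals [16, 40, 41], n=97
χ² = (8−5.94)²/5.94 + (10−14.85)²/14.85 + (18−15.22)²/15.22 + (8−10.06)²/10.06 + (30−25.15)²/25.15 + (23−25.78)²/25.78 = 4.4629
df = 2
p-value (upper-tail) = 0.10737
At α=0.1: p ≥ α → fail to reject H₀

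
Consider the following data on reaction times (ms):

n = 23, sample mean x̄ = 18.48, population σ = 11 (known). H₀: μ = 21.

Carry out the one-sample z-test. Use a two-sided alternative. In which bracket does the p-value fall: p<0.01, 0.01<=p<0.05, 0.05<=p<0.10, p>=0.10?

SE = σ/√n = 11/√23 = 2.2937
z = (x̄−μ₀)/SE = (18.48−21)/2.2937 = -1.0987
p-value (two-sided) = 0.27191
→ bracket: p>=0.10

p-value bracket: p>=0.10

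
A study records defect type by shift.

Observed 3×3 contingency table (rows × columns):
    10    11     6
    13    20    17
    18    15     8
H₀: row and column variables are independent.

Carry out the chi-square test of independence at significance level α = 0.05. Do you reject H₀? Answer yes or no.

reject H₀: no

Row totals [27, 50, 41], col totals [41, 46, 31], n=118
χ² = (10−9.38)²/9.38 + (11−10.53)²/10.53 + (6−7.09)²/7.09 + (13−17.37)²/17.37 + (20−19.49)²/19.49 + (17−13.14)²/13.14 + (18−14.25)²/14.25 + (15−15.98)²/15.98 + (8−10.77)²/10.77 = 4.2443
df = 4
p-value (upper-tail) = 0.37395
At α=0.05: p ≥ α → fail to reject H₀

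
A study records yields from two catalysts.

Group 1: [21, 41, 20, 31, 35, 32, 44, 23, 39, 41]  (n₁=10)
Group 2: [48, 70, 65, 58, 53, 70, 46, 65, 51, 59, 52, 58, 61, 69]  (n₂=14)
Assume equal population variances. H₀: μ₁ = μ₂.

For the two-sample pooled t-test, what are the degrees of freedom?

degrees of freedom = 22

df = n₁ + n₂ − 2 = 10 + 14 − 2 = 22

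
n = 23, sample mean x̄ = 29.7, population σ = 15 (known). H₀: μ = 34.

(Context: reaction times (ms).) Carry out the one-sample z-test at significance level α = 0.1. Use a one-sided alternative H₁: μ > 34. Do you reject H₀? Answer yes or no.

reject H₀: no

SE = σ/√n = 15/√23 = 3.1277
z = (x̄−μ₀)/SE = (29.7−34)/3.1277 = -1.3748
p-value (one-sided, H₁ greater) = 0.91540
At α=0.1: p ≥ α → fail to reject H₀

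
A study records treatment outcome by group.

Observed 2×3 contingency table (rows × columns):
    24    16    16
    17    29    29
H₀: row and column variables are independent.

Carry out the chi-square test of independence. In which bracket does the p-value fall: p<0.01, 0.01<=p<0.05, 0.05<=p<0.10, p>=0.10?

p-value bracket: 0.01<=p<0.05

Row totals [56, 75], col totals [41, 45, 45], n=131
χ² = (24−17.53)²/17.53 + (16−19.24)²/19.24 + (16−19.24)²/19.24 + (17−23.47)²/23.47 + (29−25.76)²/25.76 + (29−25.76)²/25.76 = 6.0784
df = 2
p-value (upper-tail) = 0.04787
→ bracket: 0.01<=p<0.05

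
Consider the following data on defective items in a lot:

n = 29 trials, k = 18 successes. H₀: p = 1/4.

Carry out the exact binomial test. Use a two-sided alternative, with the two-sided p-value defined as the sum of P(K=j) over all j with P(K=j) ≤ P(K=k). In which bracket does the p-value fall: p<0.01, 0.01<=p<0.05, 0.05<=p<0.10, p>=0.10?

Exact binomial: n=29, k=18, p₀=1/4=0.2500
P(X=j) = C(n,j)·p₀^j·(1−p₀)^(n−j); p = Σ P(X=j) over j with P(X=j) ≤ P(X=18)
p-value (two-sided) = 0.00003
→ bracket: p<0.01

p-value bracket: p<0.01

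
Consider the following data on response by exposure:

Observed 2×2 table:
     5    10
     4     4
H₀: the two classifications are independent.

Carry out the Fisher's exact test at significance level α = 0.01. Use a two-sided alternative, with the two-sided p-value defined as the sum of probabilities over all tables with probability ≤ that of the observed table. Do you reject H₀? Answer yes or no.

Margins: r₁=15, r₂=8, c₁=9, c₂=14, n=23
p_obs = C(15,5)·C(8,4)/C(23,9); sum pmf over tables with pmf ≤ p_obs
p-value (two-sided) = 0.65702
At α=0.01: p ≥ α → fail to reject H₀

reject H₀: no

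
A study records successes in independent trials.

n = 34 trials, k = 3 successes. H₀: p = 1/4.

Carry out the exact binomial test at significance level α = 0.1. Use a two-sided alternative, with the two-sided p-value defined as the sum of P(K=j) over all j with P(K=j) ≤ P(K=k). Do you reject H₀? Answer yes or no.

Exact binomial: n=34, k=3, p₀=1/4=0.2500
P(X=j) = C(n,j)·p₀^j·(1−p₀)^(n−j); p = Σ P(X=j) over j with P(X=j) ≤ P(X=3)
p-value (two-sided) = 0.02841
At α=0.1: p < α → reject H₀

reject H₀: yes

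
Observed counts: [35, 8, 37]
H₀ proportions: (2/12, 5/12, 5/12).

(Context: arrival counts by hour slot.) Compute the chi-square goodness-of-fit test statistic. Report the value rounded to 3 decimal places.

n = 80; E_i = n·p_i = [13.33, 33.33, 33.33]
χ² = (35−13.33)²/13.33 + (8−33.33)²/33.33 + (37−33.33)²/33.33 = 54.8650
df = 2

test statistic = 54.865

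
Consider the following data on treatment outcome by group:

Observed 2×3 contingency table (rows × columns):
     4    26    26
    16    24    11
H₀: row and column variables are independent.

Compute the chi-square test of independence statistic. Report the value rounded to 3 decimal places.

test statistic = 13.156

Row totals [56, 51], col totals [20, 50, 37], n=107
χ² = (4−10.47)²/10.47 + (26−26.17)²/26.17 + (26−19.36)²/19.36 + (16−9.53)²/9.53 + (24−23.83)²/23.83 + (11−17.64)²/17.64 = 13.1562
df = 2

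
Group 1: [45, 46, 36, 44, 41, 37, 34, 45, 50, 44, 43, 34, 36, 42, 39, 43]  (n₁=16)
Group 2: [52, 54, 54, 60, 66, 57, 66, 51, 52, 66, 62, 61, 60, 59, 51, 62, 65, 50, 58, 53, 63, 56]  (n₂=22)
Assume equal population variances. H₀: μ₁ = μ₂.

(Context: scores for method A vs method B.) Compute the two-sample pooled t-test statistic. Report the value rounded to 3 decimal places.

x̄₁=41.188, s₁=4.708, n₁=16
x̄₂=58.091, s₂=5.398, n₂=22
s_p² = [15·4.708² + 21·5.398²]/36 = 26.2293
SE = √(s_p²·(1/16+1/22)) = 1.6827
t = (41.188−58.091)/1.6827 = -10.0452
df = 36

test statistic = -10.045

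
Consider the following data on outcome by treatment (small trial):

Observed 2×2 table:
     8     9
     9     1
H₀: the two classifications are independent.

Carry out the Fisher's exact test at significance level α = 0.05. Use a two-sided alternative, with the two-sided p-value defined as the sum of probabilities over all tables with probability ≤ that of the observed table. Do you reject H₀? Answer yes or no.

Margins: r₁=17, r₂=10, c₁=17, c₂=10, n=27
p_obs = C(17,8)·C(10,9)/C(27,17); sum pmf over tables with pmf ≤ p_obs
p-value (two-sided) = 0.04154
At α=0.05: p < α → reject H₀

reject H₀: yes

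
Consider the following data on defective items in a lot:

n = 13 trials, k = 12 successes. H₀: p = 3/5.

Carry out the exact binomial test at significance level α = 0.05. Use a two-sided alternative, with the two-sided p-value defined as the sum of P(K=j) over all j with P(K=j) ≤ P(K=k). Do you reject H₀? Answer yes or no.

reject H₀: yes

Exact binomial: n=13, k=12, p₀=3/5=0.6000
P(X=j) = C(n,j)·p₀^j·(1−p₀)^(n−j); p = Σ P(X=j) over j with P(X=j) ≤ P(X=12)
p-value (two-sided) = 0.02042
At α=0.05: p < α → reject H₀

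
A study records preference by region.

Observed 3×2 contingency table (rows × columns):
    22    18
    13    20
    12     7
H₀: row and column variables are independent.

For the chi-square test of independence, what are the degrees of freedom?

degrees of freedom = 2

df = (r−1)(c−1) = (3−1)·(2−1) = 2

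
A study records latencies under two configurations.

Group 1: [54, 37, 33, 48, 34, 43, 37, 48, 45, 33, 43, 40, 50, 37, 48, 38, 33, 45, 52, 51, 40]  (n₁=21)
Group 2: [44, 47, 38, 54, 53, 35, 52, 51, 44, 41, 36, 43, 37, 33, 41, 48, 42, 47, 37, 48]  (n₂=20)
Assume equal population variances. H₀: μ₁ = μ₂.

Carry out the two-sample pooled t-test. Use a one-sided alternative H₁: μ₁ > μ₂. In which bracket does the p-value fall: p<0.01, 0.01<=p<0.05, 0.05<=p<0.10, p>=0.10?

p-value bracket: p>=0.10

x̄₁=42.333, s₁=6.785, n₁=21
x̄₂=43.550, s₂=6.337, n₂=20
s_p² = [20·6.785² + 19·6.337²]/39 = 43.1697
SE = √(s_p²·(1/21+1/20)) = 2.0528
t = (42.333−43.550)/2.0528 = -0.5927
df = 39
p-value (one-sided, H₁ greater) = 0.72159
→ bracket: p>=0.10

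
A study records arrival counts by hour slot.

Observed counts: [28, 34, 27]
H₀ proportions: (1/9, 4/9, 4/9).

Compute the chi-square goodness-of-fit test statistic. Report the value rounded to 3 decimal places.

test statistic = 37.935

n = 89; E_i = n·p_i = [9.89, 39.56, 39.56]
χ² = (28−9.89)²/9.89 + (34−39.56)²/39.56 + (27−39.56)²/39.56 = 37.9354
df = 2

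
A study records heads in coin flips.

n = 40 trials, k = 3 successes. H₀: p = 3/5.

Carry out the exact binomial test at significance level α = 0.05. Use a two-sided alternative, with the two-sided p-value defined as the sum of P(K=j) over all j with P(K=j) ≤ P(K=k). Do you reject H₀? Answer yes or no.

reject H₀: yes

Exact binomial: n=40, k=3, p₀=3/5=0.6000
P(X=j) = C(n,j)·p₀^j·(1−p₀)^(n−j); p = Σ P(X=j) over j with P(X=j) ≤ P(X=3)
p-value (two-sided) = 0.00000
At α=0.05: p < α → reject H₀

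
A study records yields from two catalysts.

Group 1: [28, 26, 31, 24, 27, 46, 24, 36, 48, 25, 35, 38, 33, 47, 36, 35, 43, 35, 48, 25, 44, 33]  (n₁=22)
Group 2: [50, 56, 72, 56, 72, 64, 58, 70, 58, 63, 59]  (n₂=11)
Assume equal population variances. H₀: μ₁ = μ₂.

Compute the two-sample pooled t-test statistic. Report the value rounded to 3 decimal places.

test statistic = -9.157

x̄₁=34.864, s₁=8.219, n₁=22
x̄₂=61.636, s₂=7.243, n₂=11
s_p² = [21·8.219² + 10·7.243²]/31 = 62.6818
SE = √(s_p²·(1/22+1/11)) = 2.9236
t = (34.864−61.636)/2.9236 = -9.1574
df = 31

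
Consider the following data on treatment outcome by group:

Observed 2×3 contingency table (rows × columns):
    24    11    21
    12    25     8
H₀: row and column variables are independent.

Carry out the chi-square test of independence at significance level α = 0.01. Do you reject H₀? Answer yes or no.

Row totals [56, 45], col totals [36, 36, 29], n=101
χ² = (24−19.96)²/19.96 + (11−19.96)²/19.96 + (21−16.08)²/16.08 + (12−16.04)²/16.04 + (25−16.04)²/16.04 + (8−12.92)²/12.92 = 14.2430
df = 2
p-value (upper-tail) = 0.00081
At α=0.01: p < α → reject H₀

reject H₀: yes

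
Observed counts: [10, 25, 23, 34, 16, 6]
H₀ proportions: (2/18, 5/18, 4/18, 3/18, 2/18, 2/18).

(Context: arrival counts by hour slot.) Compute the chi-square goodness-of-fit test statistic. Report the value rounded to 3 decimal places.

test statistic = 18.408

n = 114; E_i = n·p_i = [12.67, 31.67, 25.33, 19.00, 12.67, 12.67]
χ² = (10−12.67)²/12.67 + (25−31.67)²/31.67 + (23−25.33)²/25.33 + (34−19.00)²/19.00 + (16−12.67)²/12.67 + (6−12.67)²/12.67 = 18.4079
df = 5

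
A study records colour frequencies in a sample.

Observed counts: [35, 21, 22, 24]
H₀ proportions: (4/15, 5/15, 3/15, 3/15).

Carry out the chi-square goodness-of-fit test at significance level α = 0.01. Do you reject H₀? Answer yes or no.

reject H₀: no

n = 102; E_i = n·p_i = [27.20, 34.00, 20.40, 20.40]
χ² = (35−27.20)²/27.20 + (21−34.00)²/34.00 + (22−20.40)²/20.40 + (24−20.40)²/20.40 = 7.9681
df = 3
p-value (upper-tail) = 0.04667
At α=0.01: p ≥ α → fail to reject H₀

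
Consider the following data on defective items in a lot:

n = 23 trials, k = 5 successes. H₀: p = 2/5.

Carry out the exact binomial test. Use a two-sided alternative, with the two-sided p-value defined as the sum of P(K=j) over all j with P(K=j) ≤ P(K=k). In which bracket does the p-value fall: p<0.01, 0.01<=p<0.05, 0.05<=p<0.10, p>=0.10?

p-value bracket: 0.05<=p<0.10

Exact binomial: n=23, k=5, p₀=2/5=0.4000
P(X=j) = C(n,j)·p₀^j·(1−p₀)^(n−j); p = Σ P(X=j) over j with P(X=j) ≤ P(X=5)
p-value (two-sided) = 0.08889
→ bracket: 0.05<=p<0.10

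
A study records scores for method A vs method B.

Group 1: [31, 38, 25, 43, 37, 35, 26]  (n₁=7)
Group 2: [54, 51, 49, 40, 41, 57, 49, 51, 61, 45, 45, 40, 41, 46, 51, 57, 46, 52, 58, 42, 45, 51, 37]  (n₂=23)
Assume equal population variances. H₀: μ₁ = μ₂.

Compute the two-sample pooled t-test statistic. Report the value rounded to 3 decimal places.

x̄₁=33.571, s₁=6.579, n₁=7
x̄₂=48.217, s₂=6.529, n₂=23
s_p² = [6·6.579² + 22·6.529²]/28 = 42.7724
SE = √(s_p²·(1/7+1/23)) = 2.8231
t = (33.571−48.217)/2.8231 = -5.1879
df = 28

test statistic = -5.188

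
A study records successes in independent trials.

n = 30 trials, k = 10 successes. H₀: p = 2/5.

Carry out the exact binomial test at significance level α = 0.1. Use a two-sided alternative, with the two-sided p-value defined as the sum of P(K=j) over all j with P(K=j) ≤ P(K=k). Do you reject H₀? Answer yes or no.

Exact binomial: n=30, k=10, p₀=2/5=0.4000
P(X=j) = C(n,j)·p₀^j·(1−p₀)^(n−j); p = Σ P(X=j) over j with P(X=j) ≤ P(X=10)
p-value (two-sided) = 0.57697
At α=0.1: p ≥ α → fail to reject H₀

reject H₀: no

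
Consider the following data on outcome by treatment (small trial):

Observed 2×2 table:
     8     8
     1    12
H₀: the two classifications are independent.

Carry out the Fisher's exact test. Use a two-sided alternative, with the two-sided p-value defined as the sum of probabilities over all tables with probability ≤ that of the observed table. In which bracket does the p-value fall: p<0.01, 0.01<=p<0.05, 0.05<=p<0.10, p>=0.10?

p-value bracket: 0.01<=p<0.05

Margins: r₁=16, r₂=13, c₁=9, c₂=20, n=29
p_obs = C(16,8)·C(13,1)/C(29,9); sum pmf over tables with pmf ≤ p_obs
p-value (two-sided) = 0.01998
→ bracket: 0.01<=p<0.05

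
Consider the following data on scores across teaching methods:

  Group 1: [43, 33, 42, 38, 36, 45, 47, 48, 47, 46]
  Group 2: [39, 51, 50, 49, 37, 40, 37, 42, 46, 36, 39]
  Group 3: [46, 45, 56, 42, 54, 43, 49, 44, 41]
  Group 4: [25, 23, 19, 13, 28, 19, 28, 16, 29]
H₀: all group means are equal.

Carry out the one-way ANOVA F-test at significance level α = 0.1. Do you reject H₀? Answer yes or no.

Group means [42.50, 42.36, 46.67, 22.22], grand mean 38.744
SSB = Σnᵢ(x̄ᵢ−x̄)² = 3306.835; SSW = ΣΣ(x−x̄ᵢ)² = 1048.601
MSB = 3306.835/3 = 1102.2783; MSW = 1048.601/35 = 29.9600
F = MSB/MSW = 36.7916
df = (3, 35)
p-value (upper-tail) = 0.00000
At α=0.1: p < α → reject H₀

reject H₀: yes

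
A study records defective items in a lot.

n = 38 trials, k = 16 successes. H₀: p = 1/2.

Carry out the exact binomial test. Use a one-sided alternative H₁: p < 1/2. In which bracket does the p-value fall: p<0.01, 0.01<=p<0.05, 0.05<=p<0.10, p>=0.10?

p-value bracket: p>=0.10

Exact binomial: n=38, k=16, p₀=1/2=0.5000
P(X≤16) from Σ C(n,i)·p₀^i·(1−p₀)^(n−i)
p-value (one-sided, H₁ less) = 0.20885
→ bracket: p>=0.10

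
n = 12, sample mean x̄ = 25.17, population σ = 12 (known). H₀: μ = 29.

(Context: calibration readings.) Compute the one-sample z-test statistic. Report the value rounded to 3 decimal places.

test statistic = -1.106

SE = σ/√n = 12/√12 = 3.4641
z = (x̄−μ₀)/SE = (25.17−29)/3.4641 = -1.1056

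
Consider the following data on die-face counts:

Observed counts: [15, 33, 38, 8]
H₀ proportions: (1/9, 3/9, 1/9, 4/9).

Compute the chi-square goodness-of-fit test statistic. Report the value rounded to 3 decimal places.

test statistic = 102.085

n = 94; E_i = n·p_i = [10.44, 31.33, 10.44, 41.78]
χ² = (15−10.44)²/10.44 + (33−31.33)²/31.33 + (38−10.44)²/10.44 + (8−41.78)²/41.78 = 102.0851
df = 3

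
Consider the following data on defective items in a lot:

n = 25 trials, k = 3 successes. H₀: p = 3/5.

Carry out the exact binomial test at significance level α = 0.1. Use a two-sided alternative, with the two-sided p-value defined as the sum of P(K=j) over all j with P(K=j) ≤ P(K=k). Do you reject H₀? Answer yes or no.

reject H₀: yes

Exact binomial: n=25, k=3, p₀=3/5=0.6000
P(X=j) = C(n,j)·p₀^j·(1−p₀)^(n−j); p = Σ P(X=j) over j with P(X=j) ≤ P(X=3)
p-value (two-sided) = 0.00000
At α=0.1: p < α → reject H₀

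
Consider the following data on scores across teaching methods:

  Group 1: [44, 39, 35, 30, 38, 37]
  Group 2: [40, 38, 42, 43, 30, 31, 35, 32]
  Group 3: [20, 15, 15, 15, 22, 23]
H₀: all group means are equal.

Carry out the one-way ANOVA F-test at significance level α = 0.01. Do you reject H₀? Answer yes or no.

Group means [37.17, 36.38, 18.33], grand mean 31.200
SSB = Σnᵢ(x̄ᵢ−x̄)² = 1421.158; SSW = ΣΣ(x−x̄ᵢ)² = 360.042
MSB = 1421.158/2 = 710.5792; MSW = 360.042/17 = 21.1789
F = MSB/MSW = 33.5512
df = (2, 17)
p-value (upper-tail) = 0.00000
At α=0.01: p < α → reject H₀

reject H₀: yes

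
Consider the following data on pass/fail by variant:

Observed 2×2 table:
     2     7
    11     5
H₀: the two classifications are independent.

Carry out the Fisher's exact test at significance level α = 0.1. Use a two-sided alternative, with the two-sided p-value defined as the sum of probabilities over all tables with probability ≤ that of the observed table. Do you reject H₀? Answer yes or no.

Margins: r₁=9, r₂=16, c₁=13, c₂=12, n=25
p_obs = C(9,2)·C(16,11)/C(25,13); sum pmf over tables with pmf ≤ p_obs
p-value (two-sided) = 0.04141
At α=0.1: p < α → reject H₀

reject H₀: yes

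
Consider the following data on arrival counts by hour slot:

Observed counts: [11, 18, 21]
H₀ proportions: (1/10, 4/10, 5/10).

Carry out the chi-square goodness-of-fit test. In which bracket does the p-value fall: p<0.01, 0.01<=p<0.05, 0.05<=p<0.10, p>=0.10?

p-value bracket: 0.01<=p<0.05

n = 50; E_i = n·p_i = [5.00, 20.00, 25.00]
χ² = (11−5.00)²/5.00 + (18−20.00)²/20.00 + (21−25.00)²/25.00 = 8.0400
df = 2
p-value (upper-tail) = 0.01795
→ bracket: 0.01<=p<0.05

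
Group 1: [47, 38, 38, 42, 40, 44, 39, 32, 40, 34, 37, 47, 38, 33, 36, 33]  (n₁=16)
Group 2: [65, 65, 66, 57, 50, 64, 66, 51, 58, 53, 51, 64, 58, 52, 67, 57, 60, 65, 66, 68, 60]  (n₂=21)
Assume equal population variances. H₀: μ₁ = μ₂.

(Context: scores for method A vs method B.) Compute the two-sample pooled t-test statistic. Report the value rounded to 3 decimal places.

x̄₁=38.625, s₁=4.646, n₁=16
x̄₂=60.143, s₂=6.036, n₂=21
s_p² = [15·4.646² + 20·6.036²]/35 = 30.0663
SE = √(s_p²·(1/16+1/21)) = 1.8196
t = (38.625−60.143)/1.8196 = -11.8257
df = 35

test statistic = -11.826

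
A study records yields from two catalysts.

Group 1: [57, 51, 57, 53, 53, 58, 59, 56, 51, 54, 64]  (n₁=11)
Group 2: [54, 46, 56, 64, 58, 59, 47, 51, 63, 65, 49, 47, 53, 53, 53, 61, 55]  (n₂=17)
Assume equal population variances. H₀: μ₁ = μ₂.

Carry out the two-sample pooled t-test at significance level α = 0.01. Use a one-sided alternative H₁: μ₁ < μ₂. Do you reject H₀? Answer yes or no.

reject H₀: no

x̄₁=55.727, s₁=3.875, n₁=11
x̄₂=54.941, s₂=6.026, n₂=17
s_p² = [10·3.875² + 16·6.026²]/26 = 28.1201
SE = √(s_p²·(1/11+1/17)) = 2.0519
t = (55.727−54.941)/2.0519 = 0.3831
df = 26
p-value (one-sided, H₁ less) = 0.64762
At α=0.01: p ≥ α → fail to reject H₀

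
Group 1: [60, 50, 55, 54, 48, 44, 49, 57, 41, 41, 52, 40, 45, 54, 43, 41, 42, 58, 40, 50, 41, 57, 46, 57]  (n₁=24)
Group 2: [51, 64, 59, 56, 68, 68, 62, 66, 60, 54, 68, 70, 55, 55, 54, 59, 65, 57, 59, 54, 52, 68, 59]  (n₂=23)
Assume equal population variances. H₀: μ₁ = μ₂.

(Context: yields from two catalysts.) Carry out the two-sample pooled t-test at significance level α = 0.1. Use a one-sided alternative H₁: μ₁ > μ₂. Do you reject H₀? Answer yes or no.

reject H₀: no

x̄₁=48.542, s₁=6.724, n₁=24
x̄₂=60.130, s₂=5.911, n₂=23
s_p² = [23·6.724² + 22·5.911²]/45 = 40.1904
SE = √(s_p²·(1/24+1/23)) = 1.8499
t = (48.542−60.130)/1.8499 = -6.2647
df = 45
p-value (one-sided, H₁ greater) = 1.00000
At α=0.1: p ≥ α → fail to reject H₀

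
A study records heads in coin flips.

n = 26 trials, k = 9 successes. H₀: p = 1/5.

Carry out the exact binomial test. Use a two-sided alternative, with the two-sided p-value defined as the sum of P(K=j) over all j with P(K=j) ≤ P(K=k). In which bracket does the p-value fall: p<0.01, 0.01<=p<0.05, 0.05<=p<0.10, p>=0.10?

p-value bracket: 0.05<=p<0.10

Exact binomial: n=26, k=9, p₀=1/5=0.2000
P(X=j) = C(n,j)·p₀^j·(1−p₀)^(n−j); p = Σ P(X=j) over j with P(X=j) ≤ P(X=9)
p-value (two-sided) = 0.08191
→ bracket: 0.05<=p<0.10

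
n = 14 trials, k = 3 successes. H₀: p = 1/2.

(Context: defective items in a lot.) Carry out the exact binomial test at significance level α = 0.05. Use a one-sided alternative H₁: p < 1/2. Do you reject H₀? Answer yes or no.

Exact binomial: n=14, k=3, p₀=1/2=0.5000
P(X≤3) from Σ C(n,i)·p₀^i·(1−p₀)^(n−i)
p-value (one-sided, H₁ less) = 0.02869
At α=0.05: p < α → reject H₀

reject H₀: yes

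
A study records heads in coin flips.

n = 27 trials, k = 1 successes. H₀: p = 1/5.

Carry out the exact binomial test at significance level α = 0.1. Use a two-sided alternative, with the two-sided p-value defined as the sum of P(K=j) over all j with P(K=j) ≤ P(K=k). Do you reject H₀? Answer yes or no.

reject H₀: yes

Exact binomial: n=27, k=1, p₀=1/5=0.2000
P(X=j) = C(n,j)·p₀^j·(1−p₀)^(n−j); p = Σ P(X=j) over j with P(X=j) ≤ P(X=1)
p-value (two-sided) = 0.02971
At α=0.1: p < α → reject H₀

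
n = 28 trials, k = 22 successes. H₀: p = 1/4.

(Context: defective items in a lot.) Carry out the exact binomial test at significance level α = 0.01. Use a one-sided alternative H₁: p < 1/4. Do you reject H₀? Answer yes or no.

reject H₀: no

Exact binomial: n=28, k=22, p₀=1/4=0.2500
P(X≤22) from Σ C(n,i)·p₀^i·(1−p₀)^(n−i)
p-value (one-sided, H₁ less) = 1.00000
At α=0.01: p ≥ α → fail to reject H₀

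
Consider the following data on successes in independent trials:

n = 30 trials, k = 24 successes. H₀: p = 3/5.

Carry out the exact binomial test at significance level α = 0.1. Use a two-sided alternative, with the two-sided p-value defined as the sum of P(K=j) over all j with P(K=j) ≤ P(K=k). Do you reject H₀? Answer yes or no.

reject H₀: yes

Exact binomial: n=30, k=24, p₀=3/5=0.6000
P(X=j) = C(n,j)·p₀^j·(1−p₀)^(n−j); p = Σ P(X=j) over j with P(X=j) ≤ P(X=24)
p-value (two-sided) = 0.02548
At α=0.1: p < α → reject H₀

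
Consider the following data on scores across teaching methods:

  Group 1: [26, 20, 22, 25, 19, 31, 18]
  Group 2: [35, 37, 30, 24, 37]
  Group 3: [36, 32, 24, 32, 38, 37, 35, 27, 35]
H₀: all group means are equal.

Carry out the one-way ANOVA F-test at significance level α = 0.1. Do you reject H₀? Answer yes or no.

reject H₀: yes

Group means [23.00, 32.60, 32.89], grand mean 29.524
SSB = Σnᵢ(x̄ᵢ−x̄)² = 447.149; SSW = ΣΣ(x−x̄ᵢ)² = 430.089
MSB = 447.149/2 = 223.5746; MSW = 430.089/18 = 23.8938
F = MSB/MSW = 9.3570
df = (2, 18)
p-value (upper-tail) = 0.00164
At α=0.1: p < α → reject H₀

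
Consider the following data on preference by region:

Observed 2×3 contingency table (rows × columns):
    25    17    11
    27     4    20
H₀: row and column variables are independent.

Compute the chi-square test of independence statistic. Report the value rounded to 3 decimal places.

test statistic = 10.703

Row totals [53, 51], col totals [52, 21, 31], n=104
χ² = (25−26.50)²/26.50 + (17−10.70)²/10.70 + (11−15.80)²/15.80 + (27−25.50)²/25.50 + (4−10.30)²/10.30 + (20−15.20)²/15.20 = 10.7029
df = 2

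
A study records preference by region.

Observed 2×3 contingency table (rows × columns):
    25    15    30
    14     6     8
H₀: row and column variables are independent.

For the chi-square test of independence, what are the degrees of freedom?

df = (r−1)(c−1) = (2−1)·(3−1) = 2

degrees of freedom = 2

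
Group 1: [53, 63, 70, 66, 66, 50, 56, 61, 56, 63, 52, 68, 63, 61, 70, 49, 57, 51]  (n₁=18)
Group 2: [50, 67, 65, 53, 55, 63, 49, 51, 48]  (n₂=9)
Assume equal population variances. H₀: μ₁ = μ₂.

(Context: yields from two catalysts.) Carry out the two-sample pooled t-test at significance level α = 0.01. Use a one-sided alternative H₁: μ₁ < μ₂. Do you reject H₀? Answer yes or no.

x̄₁=59.722, s₁=6.944, n₁=18
x̄₂=55.667, s₂=7.365, n₂=9
s_p² = [17·6.944² + 8·7.365²]/25 = 50.1444
SE = √(s_p²·(1/18+1/9)) = 2.8909
t = (59.722−55.667)/2.8909 = 1.4029
df = 25
p-value (one-sided, H₁ less) = 0.91352
At α=0.01: p ≥ α → fail to reject H₀

reject H₀: no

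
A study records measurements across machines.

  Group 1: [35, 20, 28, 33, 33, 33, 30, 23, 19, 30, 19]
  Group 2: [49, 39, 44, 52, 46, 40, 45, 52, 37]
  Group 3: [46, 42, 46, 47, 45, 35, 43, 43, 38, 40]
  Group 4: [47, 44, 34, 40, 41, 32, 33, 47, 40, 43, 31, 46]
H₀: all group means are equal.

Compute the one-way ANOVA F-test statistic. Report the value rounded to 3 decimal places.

Group means [27.55, 44.89, 42.50, 39.83], grand mean 38.333
SSB = Σnᵢ(x̄ᵢ−x̄)² = 1867.551; SSW = ΣΣ(x−x̄ᵢ)² = 1145.783
MSB = 1867.551/3 = 622.5168; MSW = 1145.783/38 = 30.1522
F = MSB/MSW = 20.6458
df = (3, 38)

test statistic = 20.646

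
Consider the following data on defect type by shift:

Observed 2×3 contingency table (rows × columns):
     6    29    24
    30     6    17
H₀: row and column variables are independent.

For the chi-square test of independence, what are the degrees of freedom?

degrees of freedom = 2

df = (r−1)(c−1) = (2−1)·(3−1) = 2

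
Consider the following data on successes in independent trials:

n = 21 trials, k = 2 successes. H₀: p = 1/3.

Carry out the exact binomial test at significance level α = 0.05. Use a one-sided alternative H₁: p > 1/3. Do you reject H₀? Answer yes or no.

Exact binomial: n=21, k=2, p₀=1/3=0.3333
P(X≥2) from Σ C(n,i)·p₀^i·(1−p₀)^(n−i)
p-value (one-sided, H₁ greater) = 0.99769
At α=0.05: p ≥ α → fail to reject H₀

reject H₀: no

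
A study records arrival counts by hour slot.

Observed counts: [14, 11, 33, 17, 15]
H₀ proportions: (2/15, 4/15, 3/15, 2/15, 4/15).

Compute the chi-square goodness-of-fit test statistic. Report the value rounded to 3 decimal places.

n = 90; E_i = n·p_i = [12.00, 24.00, 18.00, 12.00, 24.00]
χ² = (14−12.00)²/12.00 + (11−24.00)²/24.00 + (33−18.00)²/18.00 + (17−12.00)²/12.00 + (15−24.00)²/24.00 = 25.3333
df = 4

test statistic = 25.333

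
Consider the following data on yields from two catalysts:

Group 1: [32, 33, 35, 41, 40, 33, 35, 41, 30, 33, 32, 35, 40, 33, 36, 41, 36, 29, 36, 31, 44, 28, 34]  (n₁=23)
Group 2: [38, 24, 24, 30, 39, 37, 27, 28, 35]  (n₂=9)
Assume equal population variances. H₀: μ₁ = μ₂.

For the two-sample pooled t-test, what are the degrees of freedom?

degrees of freedom = 30

df = n₁ + n₂ − 2 = 23 + 9 − 2 = 30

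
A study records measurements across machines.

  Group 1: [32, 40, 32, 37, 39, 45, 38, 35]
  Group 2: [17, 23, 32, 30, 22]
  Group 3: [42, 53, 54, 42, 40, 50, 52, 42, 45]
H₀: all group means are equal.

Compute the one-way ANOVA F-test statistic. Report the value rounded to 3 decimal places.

test statistic = 27.874

Group means [37.25, 24.80, 46.67], grand mean 38.273
SSB = Σnᵢ(x̄ᵢ−x̄)² = 1550.064; SSW = ΣΣ(x−x̄ᵢ)² = 528.300
MSB = 1550.064/2 = 775.0318; MSW = 528.300/19 = 27.8053
F = MSB/MSW = 27.8736
df = (2, 19)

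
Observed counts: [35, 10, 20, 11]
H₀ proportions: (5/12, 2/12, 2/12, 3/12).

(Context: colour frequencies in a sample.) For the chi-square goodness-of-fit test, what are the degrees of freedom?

degrees of freedom = 3

df = k − 1 = 4 − 1 = 3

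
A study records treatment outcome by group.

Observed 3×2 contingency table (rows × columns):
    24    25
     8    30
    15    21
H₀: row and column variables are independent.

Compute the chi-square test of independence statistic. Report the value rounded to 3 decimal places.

Row totals [49, 38, 36], col totals [47, 76], n=123
χ² = (24−18.72)²/18.72 + (25−30.28)²/30.28 + (8−14.52)²/14.52 + (30−23.48)²/23.48 + (15−13.76)²/13.76 + (21−22.24)²/22.24 = 7.3272
df = 2

test statistic = 7.327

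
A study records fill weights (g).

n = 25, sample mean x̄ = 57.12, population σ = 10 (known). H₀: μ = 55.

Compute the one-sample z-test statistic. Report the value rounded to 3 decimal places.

test statistic = 1.060

SE = σ/√n = 10/√25 = 2.0000
z = (x̄−μ₀)/SE = (57.12−55)/2.0000 = 1.0600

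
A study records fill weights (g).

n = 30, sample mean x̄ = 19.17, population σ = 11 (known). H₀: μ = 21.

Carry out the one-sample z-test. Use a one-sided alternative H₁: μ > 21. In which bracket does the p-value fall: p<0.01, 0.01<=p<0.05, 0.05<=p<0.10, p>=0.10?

p-value bracket: p>=0.10

SE = σ/√n = 11/√30 = 2.0083
z = (x̄−μ₀)/SE = (19.17−21)/2.0083 = -0.9112
p-value (one-sided, H₁ greater) = 0.81891
→ bracket: p>=0.10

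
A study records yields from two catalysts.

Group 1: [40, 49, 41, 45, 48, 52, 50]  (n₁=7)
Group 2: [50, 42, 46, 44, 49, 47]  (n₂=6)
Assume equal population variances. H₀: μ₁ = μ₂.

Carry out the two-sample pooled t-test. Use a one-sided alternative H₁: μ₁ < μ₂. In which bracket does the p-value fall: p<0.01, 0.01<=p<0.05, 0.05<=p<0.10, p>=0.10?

p-value bracket: p>=0.10

x̄₁=46.429, s₁=4.577, n₁=7
x̄₂=46.333, s₂=3.011, n₂=6
s_p² = [6·4.577² + 5·3.011²]/11 = 15.5498
SE = √(s_p²·(1/7+1/6)) = 2.1939
t = (46.429−46.333)/2.1939 = 0.0434
df = 11
p-value (one-sided, H₁ less) = 0.51692
→ bracket: p>=0.10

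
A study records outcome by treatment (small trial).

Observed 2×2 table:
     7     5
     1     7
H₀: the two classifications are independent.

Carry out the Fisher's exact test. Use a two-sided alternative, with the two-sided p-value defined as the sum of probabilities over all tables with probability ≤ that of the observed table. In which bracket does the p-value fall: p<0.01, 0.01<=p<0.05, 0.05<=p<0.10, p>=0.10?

Margins: r₁=12, r₂=8, c₁=8, c₂=12, n=20
p_obs = C(12,7)·C(8,1)/C(20,8); sum pmf over tables with pmf ≤ p_obs
p-value (two-sided) = 0.06967
→ bracket: 0.05<=p<0.10

p-value bracket: 0.05<=p<0.10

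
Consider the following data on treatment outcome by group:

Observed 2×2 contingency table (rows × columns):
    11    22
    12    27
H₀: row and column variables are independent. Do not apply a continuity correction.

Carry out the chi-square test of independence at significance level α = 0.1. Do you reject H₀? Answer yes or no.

reject H₀: no

Row totals [33, 39], col totals [23, 49], n=72
χ² = (11−10.54)²/10.54 + (22−22.46)²/22.46 + (12−12.46)²/12.46 + (27−26.54)²/26.54 = 0.0541
df = 1
p-value (upper-tail) = 0.81615
At α=0.1: p ≥ α → fail to reject H₀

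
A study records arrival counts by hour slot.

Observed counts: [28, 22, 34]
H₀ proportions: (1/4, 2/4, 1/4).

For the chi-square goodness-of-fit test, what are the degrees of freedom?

df = k − 1 = 3 − 1 = 2

degrees of freedom = 2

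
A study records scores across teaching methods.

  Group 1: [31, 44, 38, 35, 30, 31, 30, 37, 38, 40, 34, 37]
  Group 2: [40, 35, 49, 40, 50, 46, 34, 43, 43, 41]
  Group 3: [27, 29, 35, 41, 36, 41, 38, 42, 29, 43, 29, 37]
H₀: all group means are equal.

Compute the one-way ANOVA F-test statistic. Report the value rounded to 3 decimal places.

Group means [35.42, 42.10, 35.58], grand mean 37.441
SSB = Σnᵢ(x̄ᵢ−x̄)² = 307.649; SSW = ΣΣ(x−x̄ᵢ)² = 832.733
MSB = 307.649/2 = 153.8245; MSW = 832.733/31 = 26.8624
F = MSB/MSW = 5.7264
df = (2, 31)

test statistic = 5.726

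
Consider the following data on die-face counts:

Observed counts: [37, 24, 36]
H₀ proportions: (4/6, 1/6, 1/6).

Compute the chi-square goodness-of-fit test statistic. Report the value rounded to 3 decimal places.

test statistic = 39.964

n = 97; E_i = n·p_i = [64.67, 16.17, 16.17]
χ² = (37−64.67)²/64.67 + (24−16.17)²/16.17 + (36−16.17)²/16.17 = 39.9639
df = 2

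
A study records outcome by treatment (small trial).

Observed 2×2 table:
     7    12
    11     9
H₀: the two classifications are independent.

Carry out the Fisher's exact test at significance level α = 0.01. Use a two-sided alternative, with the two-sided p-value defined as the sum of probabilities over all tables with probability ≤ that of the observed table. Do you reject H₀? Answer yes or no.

reject H₀: no

Margins: r₁=19, r₂=20, c₁=18, c₂=21, n=39
p_obs = C(19,7)·C(20,11)/C(39,18); sum pmf over tables with pmf ≤ p_obs
p-value (two-sided) = 0.34064
At α=0.01: p ≥ α → fail to reject H₀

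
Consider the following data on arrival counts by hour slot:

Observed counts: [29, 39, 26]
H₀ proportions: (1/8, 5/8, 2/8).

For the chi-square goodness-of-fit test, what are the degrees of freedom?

degrees of freedom = 2

df = k − 1 = 3 − 1 = 2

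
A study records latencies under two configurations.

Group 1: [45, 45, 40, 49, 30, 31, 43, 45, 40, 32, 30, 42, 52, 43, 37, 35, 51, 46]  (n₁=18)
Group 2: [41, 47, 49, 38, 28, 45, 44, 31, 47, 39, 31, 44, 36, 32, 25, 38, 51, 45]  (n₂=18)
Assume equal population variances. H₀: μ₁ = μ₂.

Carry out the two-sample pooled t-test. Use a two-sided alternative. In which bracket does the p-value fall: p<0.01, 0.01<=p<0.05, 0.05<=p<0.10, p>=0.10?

p-value bracket: p>=0.10

x̄₁=40.889, s₁=7.045, n₁=18
x̄₂=39.500, s₂=7.664, n₂=18
s_p² = [17·7.045² + 17·7.664²]/34 = 54.1846
SE = √(s_p²·(1/18+1/18)) = 2.4537
t = (40.889−39.500)/2.4537 = 0.5660
df = 34
p-value (two-sided) = 0.57508
→ bracket: p>=0.10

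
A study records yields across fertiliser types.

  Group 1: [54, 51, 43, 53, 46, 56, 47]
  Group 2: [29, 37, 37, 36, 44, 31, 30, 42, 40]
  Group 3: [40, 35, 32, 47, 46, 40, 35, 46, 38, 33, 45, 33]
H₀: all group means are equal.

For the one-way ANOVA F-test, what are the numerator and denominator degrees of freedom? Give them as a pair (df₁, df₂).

k = 3 groups, N = 28 total
df = (k−1, N−k) = (3−1, 28−3) = (2, 25)

degrees of freedom = [2, 25]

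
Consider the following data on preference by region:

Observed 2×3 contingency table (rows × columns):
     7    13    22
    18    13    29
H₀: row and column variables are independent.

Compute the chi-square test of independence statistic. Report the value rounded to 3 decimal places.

Row totals [42, 60], col totals [25, 26, 51], n=102
χ² = (7−10.29)²/10.29 + (13−10.71)²/10.71 + (22−21.00)²/21.00 + (18−14.71)²/14.71 + (13−15.29)²/15.29 + (29−30.00)²/30.00 = 2.7087
df = 2

test statistic = 2.709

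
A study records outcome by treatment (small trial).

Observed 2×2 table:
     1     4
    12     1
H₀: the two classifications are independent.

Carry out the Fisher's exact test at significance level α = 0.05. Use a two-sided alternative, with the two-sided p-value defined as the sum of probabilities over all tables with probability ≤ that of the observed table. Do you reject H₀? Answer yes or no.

Margins: r₁=5, r₂=13, c₁=13, c₂=5, n=18
p_obs = C(5,1)·C(13,12)/C(18,13); sum pmf over tables with pmf ≤ p_obs
p-value (two-sided) = 0.00770
At α=0.05: p < α → reject H₀

reject H₀: yes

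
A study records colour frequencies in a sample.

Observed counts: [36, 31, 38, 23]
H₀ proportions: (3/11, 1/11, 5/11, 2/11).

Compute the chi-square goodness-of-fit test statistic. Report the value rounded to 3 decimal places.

n = 128; E_i = n·p_i = [34.91, 11.64, 58.18, 23.27]
χ² = (36−34.91)²/34.91 + (31−11.64)²/11.64 + (38−58.18)²/58.18 + (23−23.27)²/23.27 = 39.2602
df = 3

test statistic = 39.260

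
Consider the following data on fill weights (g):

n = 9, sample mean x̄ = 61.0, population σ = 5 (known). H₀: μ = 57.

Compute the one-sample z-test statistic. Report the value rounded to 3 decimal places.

test statistic = 2.400

SE = σ/√n = 5/√9 = 1.6667
z = (x̄−μ₀)/SE = (61.0−57)/1.6667 = 2.4000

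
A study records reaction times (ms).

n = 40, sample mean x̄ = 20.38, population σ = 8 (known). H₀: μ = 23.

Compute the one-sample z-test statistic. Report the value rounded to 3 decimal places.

test statistic = -2.071

SE = σ/√n = 8/√40 = 1.2649
z = (x̄−μ₀)/SE = (20.38−23)/1.2649 = -2.0713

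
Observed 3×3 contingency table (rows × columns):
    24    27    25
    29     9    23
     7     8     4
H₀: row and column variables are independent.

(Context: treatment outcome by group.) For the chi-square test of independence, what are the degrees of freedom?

df = (r−1)(c−1) = (3−1)·(3−1) = 4

degrees of freedom = 4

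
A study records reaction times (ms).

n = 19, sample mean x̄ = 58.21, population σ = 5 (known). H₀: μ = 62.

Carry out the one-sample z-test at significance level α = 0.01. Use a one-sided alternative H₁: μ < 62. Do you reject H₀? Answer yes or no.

SE = σ/√n = 5/√19 = 1.1471
z = (x̄−μ₀)/SE = (58.21−62)/1.1471 = -3.3040
p-value (one-sided, H₁ less) = 0.00048
At α=0.01: p < α → reject H₀

reject H₀: yes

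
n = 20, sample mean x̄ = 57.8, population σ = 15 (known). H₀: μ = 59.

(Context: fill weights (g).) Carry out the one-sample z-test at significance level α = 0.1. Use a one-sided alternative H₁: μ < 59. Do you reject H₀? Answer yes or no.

SE = σ/√n = 15/√20 = 3.3541
z = (x̄−μ₀)/SE = (57.8−59)/3.3541 = -0.3578
p-value (one-sided, H₁ less) = 0.36026
At α=0.1: p ≥ α → fail to reject H₀

reject H₀: no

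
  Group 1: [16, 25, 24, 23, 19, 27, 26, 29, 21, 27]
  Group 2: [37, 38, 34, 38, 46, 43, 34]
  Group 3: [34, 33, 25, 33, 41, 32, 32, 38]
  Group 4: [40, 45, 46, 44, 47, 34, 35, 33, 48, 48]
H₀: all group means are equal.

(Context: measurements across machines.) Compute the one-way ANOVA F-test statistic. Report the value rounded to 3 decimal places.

test statistic = 25.680

Group means [23.70, 38.57, 33.50, 42.00], grand mean 34.143
SSB = Σnᵢ(x̄ᵢ−x̄)² = 1848.471; SSW = ΣΣ(x−x̄ᵢ)² = 743.814
MSB = 1848.471/3 = 616.1571; MSW = 743.814/31 = 23.9940
F = MSB/MSW = 25.6796
df = (3, 31)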